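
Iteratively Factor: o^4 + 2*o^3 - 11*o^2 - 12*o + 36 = (o + 3)*(o^3 - o^2 - 8*o + 12) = (o - 2)*(o + 3)*(o^2 + o - 6) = (o - 2)*(o + 3)^2*(o - 2)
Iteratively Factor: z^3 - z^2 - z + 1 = (z + 1)*(z^2 - 2*z + 1) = (z - 1)*(z + 1)*(z - 1)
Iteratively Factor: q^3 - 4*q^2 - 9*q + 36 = (q - 4)*(q^2 - 9) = (q - 4)*(q + 3)*(q - 3)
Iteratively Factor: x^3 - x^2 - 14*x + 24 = (x - 2)*(x^2 + x - 12) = (x - 3)*(x - 2)*(x + 4)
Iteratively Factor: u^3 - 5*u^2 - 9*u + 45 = (u - 5)*(u^2 - 9) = (u - 5)*(u + 3)*(u - 3)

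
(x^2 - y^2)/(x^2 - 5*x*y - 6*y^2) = (x - y)/(x - 6*y)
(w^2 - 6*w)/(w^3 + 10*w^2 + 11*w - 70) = w*(w - 6)/(w^3 + 10*w^2 + 11*w - 70)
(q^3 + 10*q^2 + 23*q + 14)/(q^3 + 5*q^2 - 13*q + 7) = (q^2 + 3*q + 2)/(q^2 - 2*q + 1)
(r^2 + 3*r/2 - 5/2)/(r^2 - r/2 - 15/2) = (r - 1)/(r - 3)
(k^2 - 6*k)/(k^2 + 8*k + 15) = k*(k - 6)/(k^2 + 8*k + 15)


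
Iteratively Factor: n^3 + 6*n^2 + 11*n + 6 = (n + 3)*(n^2 + 3*n + 2) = (n + 2)*(n + 3)*(n + 1)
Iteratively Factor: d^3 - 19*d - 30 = (d - 5)*(d^2 + 5*d + 6) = (d - 5)*(d + 3)*(d + 2)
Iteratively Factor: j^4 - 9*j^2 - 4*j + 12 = (j - 3)*(j^3 + 3*j^2 - 4) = (j - 3)*(j + 2)*(j^2 + j - 2) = (j - 3)*(j + 2)^2*(j - 1)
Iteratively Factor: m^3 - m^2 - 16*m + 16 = (m + 4)*(m^2 - 5*m + 4) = (m - 1)*(m + 4)*(m - 4)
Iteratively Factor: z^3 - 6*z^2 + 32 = (z - 4)*(z^2 - 2*z - 8) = (z - 4)*(z + 2)*(z - 4)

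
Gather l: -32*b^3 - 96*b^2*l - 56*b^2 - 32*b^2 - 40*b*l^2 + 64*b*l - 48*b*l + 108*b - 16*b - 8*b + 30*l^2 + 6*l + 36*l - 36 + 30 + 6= -32*b^3 - 88*b^2 + 84*b + l^2*(30 - 40*b) + l*(-96*b^2 + 16*b + 42)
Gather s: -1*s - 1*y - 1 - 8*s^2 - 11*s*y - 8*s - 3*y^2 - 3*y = -8*s^2 + s*(-11*y - 9) - 3*y^2 - 4*y - 1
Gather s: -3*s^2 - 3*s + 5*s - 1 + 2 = -3*s^2 + 2*s + 1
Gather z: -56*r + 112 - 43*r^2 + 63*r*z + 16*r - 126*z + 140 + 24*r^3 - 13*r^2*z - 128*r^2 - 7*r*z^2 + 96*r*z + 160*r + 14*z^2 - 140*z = 24*r^3 - 171*r^2 + 120*r + z^2*(14 - 7*r) + z*(-13*r^2 + 159*r - 266) + 252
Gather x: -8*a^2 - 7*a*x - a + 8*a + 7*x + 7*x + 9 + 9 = -8*a^2 + 7*a + x*(14 - 7*a) + 18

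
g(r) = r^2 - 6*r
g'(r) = 2*r - 6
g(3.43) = -8.82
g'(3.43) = 0.86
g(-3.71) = 36.02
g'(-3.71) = -13.42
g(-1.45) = 10.80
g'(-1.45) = -8.90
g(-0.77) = 5.21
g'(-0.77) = -7.54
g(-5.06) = 55.96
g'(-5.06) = -16.12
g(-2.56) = 21.91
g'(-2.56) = -11.12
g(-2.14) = 17.42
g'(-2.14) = -10.28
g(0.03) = -0.18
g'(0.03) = -5.94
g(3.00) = -9.00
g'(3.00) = 0.00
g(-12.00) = 216.00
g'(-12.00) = -30.00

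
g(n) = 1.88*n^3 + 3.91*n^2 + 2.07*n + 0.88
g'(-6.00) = 158.19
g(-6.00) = -276.86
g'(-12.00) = 720.39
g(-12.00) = -2709.56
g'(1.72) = 32.21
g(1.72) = 25.57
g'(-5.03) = 105.43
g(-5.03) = -149.86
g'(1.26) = 20.88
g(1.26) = 13.46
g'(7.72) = 398.58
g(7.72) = 1114.88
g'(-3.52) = 44.43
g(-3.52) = -39.95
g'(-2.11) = 10.68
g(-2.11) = -3.74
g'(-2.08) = 10.21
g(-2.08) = -3.43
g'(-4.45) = 78.96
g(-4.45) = -96.57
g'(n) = 5.64*n^2 + 7.82*n + 2.07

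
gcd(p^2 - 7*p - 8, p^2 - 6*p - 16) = p - 8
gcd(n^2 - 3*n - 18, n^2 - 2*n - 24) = n - 6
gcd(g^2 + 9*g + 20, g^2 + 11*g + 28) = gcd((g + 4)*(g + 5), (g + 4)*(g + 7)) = g + 4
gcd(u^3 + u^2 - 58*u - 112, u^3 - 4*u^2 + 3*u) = 1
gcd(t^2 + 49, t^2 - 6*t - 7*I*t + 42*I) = t - 7*I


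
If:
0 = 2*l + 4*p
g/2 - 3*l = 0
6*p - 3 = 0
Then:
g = -6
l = -1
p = 1/2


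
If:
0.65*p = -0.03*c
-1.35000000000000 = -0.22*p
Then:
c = -132.95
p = 6.14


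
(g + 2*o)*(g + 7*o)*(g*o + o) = g^3*o + 9*g^2*o^2 + g^2*o + 14*g*o^3 + 9*g*o^2 + 14*o^3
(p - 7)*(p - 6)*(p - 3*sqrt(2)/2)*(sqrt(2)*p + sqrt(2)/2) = sqrt(2)*p^4 - 25*sqrt(2)*p^3/2 - 3*p^3 + 75*p^2/2 + 71*sqrt(2)*p^2/2 - 213*p/2 + 21*sqrt(2)*p - 63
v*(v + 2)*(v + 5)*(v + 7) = v^4 + 14*v^3 + 59*v^2 + 70*v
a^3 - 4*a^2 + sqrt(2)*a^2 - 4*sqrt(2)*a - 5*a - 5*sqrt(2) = (a - 5)*(a + 1)*(a + sqrt(2))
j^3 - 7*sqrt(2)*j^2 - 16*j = j*(j - 8*sqrt(2))*(j + sqrt(2))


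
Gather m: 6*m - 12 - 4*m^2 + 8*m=-4*m^2 + 14*m - 12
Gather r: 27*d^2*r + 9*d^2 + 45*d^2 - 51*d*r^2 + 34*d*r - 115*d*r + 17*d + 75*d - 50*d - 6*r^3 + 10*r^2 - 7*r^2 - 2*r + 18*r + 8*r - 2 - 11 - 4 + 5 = 54*d^2 + 42*d - 6*r^3 + r^2*(3 - 51*d) + r*(27*d^2 - 81*d + 24) - 12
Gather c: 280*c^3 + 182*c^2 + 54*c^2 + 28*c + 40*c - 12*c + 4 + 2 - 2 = 280*c^3 + 236*c^2 + 56*c + 4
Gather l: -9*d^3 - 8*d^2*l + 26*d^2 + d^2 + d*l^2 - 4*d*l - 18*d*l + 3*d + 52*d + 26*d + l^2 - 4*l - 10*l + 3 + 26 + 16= -9*d^3 + 27*d^2 + 81*d + l^2*(d + 1) + l*(-8*d^2 - 22*d - 14) + 45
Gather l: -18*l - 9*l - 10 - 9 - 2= -27*l - 21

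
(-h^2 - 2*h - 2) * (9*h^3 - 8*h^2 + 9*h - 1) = -9*h^5 - 10*h^4 - 11*h^3 - h^2 - 16*h + 2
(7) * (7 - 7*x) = 49 - 49*x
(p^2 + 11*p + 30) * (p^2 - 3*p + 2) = p^4 + 8*p^3 - p^2 - 68*p + 60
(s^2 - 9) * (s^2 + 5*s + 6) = s^4 + 5*s^3 - 3*s^2 - 45*s - 54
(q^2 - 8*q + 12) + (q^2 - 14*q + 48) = 2*q^2 - 22*q + 60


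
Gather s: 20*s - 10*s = 10*s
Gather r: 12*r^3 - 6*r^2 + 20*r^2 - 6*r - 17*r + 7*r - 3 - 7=12*r^3 + 14*r^2 - 16*r - 10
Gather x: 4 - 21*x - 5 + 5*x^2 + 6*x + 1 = 5*x^2 - 15*x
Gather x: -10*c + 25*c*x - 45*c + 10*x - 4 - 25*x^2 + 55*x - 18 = -55*c - 25*x^2 + x*(25*c + 65) - 22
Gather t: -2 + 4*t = 4*t - 2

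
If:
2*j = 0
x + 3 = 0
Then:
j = 0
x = -3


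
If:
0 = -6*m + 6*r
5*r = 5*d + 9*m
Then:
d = -4*r/5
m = r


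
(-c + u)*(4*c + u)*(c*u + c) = -4*c^3*u - 4*c^3 + 3*c^2*u^2 + 3*c^2*u + c*u^3 + c*u^2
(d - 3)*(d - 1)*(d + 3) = d^3 - d^2 - 9*d + 9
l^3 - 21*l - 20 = (l - 5)*(l + 1)*(l + 4)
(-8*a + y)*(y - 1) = -8*a*y + 8*a + y^2 - y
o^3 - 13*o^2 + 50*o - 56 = (o - 7)*(o - 4)*(o - 2)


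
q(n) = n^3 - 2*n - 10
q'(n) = 3*n^2 - 2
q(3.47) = 24.84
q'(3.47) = 34.12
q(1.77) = -7.99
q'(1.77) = 7.40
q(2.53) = 1.13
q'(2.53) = 17.20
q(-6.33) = -250.98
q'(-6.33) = 118.21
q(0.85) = -11.09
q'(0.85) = 0.17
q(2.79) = 6.14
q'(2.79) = 21.35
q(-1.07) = -9.09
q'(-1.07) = 1.43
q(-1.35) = -9.76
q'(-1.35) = 3.47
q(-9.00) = -721.00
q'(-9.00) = 241.00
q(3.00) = 11.00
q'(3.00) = 25.00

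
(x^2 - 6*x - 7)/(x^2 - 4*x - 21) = (x + 1)/(x + 3)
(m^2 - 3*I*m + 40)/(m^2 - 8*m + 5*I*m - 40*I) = (m - 8*I)/(m - 8)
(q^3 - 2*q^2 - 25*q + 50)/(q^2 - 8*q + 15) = (q^2 + 3*q - 10)/(q - 3)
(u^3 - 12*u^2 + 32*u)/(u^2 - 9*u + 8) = u*(u - 4)/(u - 1)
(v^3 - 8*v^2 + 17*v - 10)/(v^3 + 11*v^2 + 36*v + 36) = (v^3 - 8*v^2 + 17*v - 10)/(v^3 + 11*v^2 + 36*v + 36)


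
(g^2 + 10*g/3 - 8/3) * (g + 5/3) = g^3 + 5*g^2 + 26*g/9 - 40/9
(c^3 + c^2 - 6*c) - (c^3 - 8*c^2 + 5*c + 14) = 9*c^2 - 11*c - 14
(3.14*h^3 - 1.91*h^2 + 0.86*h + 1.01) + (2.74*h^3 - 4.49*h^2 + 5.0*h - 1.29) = 5.88*h^3 - 6.4*h^2 + 5.86*h - 0.28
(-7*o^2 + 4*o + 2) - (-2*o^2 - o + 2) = -5*o^2 + 5*o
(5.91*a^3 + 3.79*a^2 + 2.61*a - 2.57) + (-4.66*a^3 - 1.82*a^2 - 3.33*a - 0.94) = 1.25*a^3 + 1.97*a^2 - 0.72*a - 3.51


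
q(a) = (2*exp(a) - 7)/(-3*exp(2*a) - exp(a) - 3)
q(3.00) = -0.03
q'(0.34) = -0.79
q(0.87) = 0.10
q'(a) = (2*exp(a) - 7)*(6*exp(2*a) + exp(a))/(-3*exp(2*a) - exp(a) - 3)^2 + 2*exp(a)/(-3*exp(2*a) - exp(a) - 3)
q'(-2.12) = -0.22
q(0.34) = 0.41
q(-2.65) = 2.22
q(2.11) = -0.04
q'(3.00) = 0.02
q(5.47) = -0.00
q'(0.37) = -0.77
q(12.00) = 0.00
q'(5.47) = 0.00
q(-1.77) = 2.04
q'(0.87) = -0.37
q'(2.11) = 0.01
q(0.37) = 0.38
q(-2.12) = 2.14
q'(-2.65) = -0.12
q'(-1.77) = -0.32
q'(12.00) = 0.00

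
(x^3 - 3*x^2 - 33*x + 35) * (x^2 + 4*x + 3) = x^5 + x^4 - 42*x^3 - 106*x^2 + 41*x + 105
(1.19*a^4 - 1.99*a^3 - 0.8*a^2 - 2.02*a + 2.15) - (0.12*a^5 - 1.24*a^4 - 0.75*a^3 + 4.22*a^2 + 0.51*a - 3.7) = -0.12*a^5 + 2.43*a^4 - 1.24*a^3 - 5.02*a^2 - 2.53*a + 5.85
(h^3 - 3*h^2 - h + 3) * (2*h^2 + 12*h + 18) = 2*h^5 + 6*h^4 - 20*h^3 - 60*h^2 + 18*h + 54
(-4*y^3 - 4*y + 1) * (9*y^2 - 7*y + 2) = -36*y^5 + 28*y^4 - 44*y^3 + 37*y^2 - 15*y + 2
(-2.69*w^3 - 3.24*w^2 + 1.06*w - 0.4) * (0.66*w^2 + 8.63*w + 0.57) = -1.7754*w^5 - 25.3531*w^4 - 28.7949*w^3 + 7.037*w^2 - 2.8478*w - 0.228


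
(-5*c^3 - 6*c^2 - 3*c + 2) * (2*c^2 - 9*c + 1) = -10*c^5 + 33*c^4 + 43*c^3 + 25*c^2 - 21*c + 2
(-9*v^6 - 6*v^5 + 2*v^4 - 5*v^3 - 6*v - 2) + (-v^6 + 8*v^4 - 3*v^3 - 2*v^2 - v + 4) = -10*v^6 - 6*v^5 + 10*v^4 - 8*v^3 - 2*v^2 - 7*v + 2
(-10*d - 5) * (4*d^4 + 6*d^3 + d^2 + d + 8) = -40*d^5 - 80*d^4 - 40*d^3 - 15*d^2 - 85*d - 40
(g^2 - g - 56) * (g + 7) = g^3 + 6*g^2 - 63*g - 392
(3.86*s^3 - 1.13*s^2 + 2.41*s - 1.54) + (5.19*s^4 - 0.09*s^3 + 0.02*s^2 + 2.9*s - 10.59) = 5.19*s^4 + 3.77*s^3 - 1.11*s^2 + 5.31*s - 12.13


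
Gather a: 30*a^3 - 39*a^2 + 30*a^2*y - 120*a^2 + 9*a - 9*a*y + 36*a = 30*a^3 + a^2*(30*y - 159) + a*(45 - 9*y)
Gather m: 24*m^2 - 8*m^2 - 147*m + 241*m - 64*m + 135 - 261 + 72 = 16*m^2 + 30*m - 54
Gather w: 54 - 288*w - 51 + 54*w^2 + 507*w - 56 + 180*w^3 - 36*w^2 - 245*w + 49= 180*w^3 + 18*w^2 - 26*w - 4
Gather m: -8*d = -8*d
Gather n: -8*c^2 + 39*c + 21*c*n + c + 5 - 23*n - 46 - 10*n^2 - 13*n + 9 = -8*c^2 + 40*c - 10*n^2 + n*(21*c - 36) - 32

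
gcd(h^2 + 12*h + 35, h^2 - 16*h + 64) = 1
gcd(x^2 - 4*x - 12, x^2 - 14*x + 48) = x - 6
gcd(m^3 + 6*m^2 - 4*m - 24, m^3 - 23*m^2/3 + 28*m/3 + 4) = m - 2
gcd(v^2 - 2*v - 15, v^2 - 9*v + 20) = v - 5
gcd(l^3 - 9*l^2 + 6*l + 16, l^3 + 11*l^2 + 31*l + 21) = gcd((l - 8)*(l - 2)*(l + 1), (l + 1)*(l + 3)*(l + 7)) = l + 1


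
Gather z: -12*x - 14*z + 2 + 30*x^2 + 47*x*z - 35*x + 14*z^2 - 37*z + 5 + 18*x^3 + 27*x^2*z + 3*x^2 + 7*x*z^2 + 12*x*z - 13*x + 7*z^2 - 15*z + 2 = 18*x^3 + 33*x^2 - 60*x + z^2*(7*x + 21) + z*(27*x^2 + 59*x - 66) + 9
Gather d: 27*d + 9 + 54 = 27*d + 63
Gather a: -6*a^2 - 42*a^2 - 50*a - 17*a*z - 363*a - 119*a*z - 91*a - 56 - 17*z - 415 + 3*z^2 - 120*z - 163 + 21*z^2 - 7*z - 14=-48*a^2 + a*(-136*z - 504) + 24*z^2 - 144*z - 648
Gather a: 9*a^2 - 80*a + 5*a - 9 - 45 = 9*a^2 - 75*a - 54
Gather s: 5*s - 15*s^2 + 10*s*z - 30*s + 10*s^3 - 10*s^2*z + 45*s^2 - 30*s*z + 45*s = 10*s^3 + s^2*(30 - 10*z) + s*(20 - 20*z)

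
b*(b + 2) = b^2 + 2*b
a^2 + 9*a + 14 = (a + 2)*(a + 7)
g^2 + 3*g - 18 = (g - 3)*(g + 6)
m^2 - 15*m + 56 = (m - 8)*(m - 7)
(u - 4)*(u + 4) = u^2 - 16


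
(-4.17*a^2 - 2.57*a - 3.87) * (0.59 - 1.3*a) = 5.421*a^3 + 0.8807*a^2 + 3.5147*a - 2.2833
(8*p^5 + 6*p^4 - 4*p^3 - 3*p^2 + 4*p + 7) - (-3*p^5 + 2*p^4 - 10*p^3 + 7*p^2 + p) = 11*p^5 + 4*p^4 + 6*p^3 - 10*p^2 + 3*p + 7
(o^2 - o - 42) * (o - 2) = o^3 - 3*o^2 - 40*o + 84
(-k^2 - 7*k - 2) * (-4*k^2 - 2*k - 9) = 4*k^4 + 30*k^3 + 31*k^2 + 67*k + 18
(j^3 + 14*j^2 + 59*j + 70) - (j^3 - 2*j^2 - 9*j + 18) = 16*j^2 + 68*j + 52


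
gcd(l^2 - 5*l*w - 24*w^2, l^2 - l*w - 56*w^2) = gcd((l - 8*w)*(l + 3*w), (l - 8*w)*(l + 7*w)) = -l + 8*w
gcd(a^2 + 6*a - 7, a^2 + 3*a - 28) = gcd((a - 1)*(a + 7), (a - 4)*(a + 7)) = a + 7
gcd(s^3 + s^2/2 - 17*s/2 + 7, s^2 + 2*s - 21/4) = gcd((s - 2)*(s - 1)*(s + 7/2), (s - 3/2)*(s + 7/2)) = s + 7/2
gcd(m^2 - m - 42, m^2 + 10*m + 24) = m + 6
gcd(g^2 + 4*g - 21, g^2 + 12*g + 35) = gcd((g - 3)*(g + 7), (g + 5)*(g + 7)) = g + 7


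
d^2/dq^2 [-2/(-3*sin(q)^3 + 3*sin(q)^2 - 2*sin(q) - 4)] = 2*(-81*sin(q)^6 + 99*sin(q)^5 + 60*sin(q)^4 - 18*sin(q)^3 + 38*sin(q)^2 - 100*sin(q) + 32)/(3*sin(q)^3 - 3*sin(q)^2 + 2*sin(q) + 4)^3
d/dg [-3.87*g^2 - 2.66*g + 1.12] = -7.74*g - 2.66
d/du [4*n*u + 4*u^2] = 4*n + 8*u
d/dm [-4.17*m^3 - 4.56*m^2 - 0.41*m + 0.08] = -12.51*m^2 - 9.12*m - 0.41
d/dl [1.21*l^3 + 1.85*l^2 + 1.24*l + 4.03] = 3.63*l^2 + 3.7*l + 1.24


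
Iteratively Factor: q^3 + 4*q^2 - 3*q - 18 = (q + 3)*(q^2 + q - 6) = (q - 2)*(q + 3)*(q + 3)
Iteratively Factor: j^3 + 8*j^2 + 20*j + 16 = (j + 4)*(j^2 + 4*j + 4) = (j + 2)*(j + 4)*(j + 2)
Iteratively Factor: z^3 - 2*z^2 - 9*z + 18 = (z - 3)*(z^2 + z - 6) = (z - 3)*(z + 3)*(z - 2)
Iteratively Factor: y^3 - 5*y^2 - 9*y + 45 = (y - 5)*(y^2 - 9) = (y - 5)*(y + 3)*(y - 3)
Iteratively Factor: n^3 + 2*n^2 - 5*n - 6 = (n + 1)*(n^2 + n - 6) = (n + 1)*(n + 3)*(n - 2)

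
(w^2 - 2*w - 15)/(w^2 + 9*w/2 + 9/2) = 2*(w - 5)/(2*w + 3)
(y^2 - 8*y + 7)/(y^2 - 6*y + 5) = (y - 7)/(y - 5)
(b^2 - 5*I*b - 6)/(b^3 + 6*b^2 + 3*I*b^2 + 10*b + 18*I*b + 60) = (b - 3*I)/(b^2 + b*(6 + 5*I) + 30*I)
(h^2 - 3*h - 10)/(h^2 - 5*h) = (h + 2)/h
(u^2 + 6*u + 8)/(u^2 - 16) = (u + 2)/(u - 4)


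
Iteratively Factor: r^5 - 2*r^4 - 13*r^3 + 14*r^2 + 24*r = (r - 2)*(r^4 - 13*r^2 - 12*r) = (r - 4)*(r - 2)*(r^3 + 4*r^2 + 3*r) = (r - 4)*(r - 2)*(r + 1)*(r^2 + 3*r) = (r - 4)*(r - 2)*(r + 1)*(r + 3)*(r)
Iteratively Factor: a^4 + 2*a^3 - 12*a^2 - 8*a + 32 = (a + 2)*(a^3 - 12*a + 16) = (a - 2)*(a + 2)*(a^2 + 2*a - 8) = (a - 2)*(a + 2)*(a + 4)*(a - 2)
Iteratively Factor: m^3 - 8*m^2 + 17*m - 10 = (m - 5)*(m^2 - 3*m + 2) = (m - 5)*(m - 1)*(m - 2)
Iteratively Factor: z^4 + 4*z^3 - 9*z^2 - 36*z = (z + 4)*(z^3 - 9*z) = (z + 3)*(z + 4)*(z^2 - 3*z) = (z - 3)*(z + 3)*(z + 4)*(z)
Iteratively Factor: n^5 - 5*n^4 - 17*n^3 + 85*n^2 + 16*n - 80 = (n - 5)*(n^4 - 17*n^2 + 16) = (n - 5)*(n + 1)*(n^3 - n^2 - 16*n + 16) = (n - 5)*(n - 1)*(n + 1)*(n^2 - 16) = (n - 5)*(n - 4)*(n - 1)*(n + 1)*(n + 4)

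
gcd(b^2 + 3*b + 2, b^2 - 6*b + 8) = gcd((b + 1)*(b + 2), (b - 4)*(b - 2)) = 1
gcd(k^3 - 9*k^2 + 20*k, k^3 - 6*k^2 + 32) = k - 4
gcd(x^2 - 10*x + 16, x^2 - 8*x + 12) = x - 2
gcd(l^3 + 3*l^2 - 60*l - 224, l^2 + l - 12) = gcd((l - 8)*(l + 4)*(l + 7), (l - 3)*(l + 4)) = l + 4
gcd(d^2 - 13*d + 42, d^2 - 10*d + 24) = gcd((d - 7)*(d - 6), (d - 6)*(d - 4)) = d - 6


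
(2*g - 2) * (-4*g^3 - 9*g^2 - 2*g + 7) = -8*g^4 - 10*g^3 + 14*g^2 + 18*g - 14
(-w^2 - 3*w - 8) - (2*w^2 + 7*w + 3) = -3*w^2 - 10*w - 11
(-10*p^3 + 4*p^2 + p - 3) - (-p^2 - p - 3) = -10*p^3 + 5*p^2 + 2*p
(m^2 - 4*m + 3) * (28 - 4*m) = -4*m^3 + 44*m^2 - 124*m + 84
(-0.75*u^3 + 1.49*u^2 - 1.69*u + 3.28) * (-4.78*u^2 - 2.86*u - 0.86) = 3.585*u^5 - 4.9772*u^4 + 4.4618*u^3 - 12.1264*u^2 - 7.9274*u - 2.8208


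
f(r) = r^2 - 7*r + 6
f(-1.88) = 22.69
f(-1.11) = 15.00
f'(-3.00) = -13.00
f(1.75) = -3.19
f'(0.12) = -6.76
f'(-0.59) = -8.18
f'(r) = 2*r - 7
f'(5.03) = 3.06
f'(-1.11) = -9.22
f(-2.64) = 31.45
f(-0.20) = 7.44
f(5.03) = -3.91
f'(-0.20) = -7.40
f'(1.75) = -3.50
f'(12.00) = 17.00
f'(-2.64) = -12.28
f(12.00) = 66.00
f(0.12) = 5.17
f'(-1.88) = -10.76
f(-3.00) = 36.00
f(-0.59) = 10.48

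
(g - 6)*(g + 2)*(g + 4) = g^3 - 28*g - 48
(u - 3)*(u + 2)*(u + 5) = u^3 + 4*u^2 - 11*u - 30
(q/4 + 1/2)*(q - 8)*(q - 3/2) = q^3/4 - 15*q^2/8 - 7*q/4 + 6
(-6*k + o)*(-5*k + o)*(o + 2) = 30*k^2*o + 60*k^2 - 11*k*o^2 - 22*k*o + o^3 + 2*o^2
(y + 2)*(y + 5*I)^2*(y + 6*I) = y^4 + 2*y^3 + 16*I*y^3 - 85*y^2 + 32*I*y^2 - 170*y - 150*I*y - 300*I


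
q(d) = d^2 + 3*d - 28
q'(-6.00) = -9.00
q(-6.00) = -10.00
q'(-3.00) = -3.00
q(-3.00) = -28.00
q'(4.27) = 11.54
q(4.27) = 3.04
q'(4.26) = 11.52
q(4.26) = 2.93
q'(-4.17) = -5.34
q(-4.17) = -23.12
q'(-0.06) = 2.88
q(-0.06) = -28.18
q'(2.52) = 8.04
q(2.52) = -14.09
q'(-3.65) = -4.30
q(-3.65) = -25.63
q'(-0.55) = 1.90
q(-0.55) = -29.35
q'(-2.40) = -1.80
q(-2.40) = -29.44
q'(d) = 2*d + 3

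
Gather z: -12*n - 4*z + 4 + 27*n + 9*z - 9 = 15*n + 5*z - 5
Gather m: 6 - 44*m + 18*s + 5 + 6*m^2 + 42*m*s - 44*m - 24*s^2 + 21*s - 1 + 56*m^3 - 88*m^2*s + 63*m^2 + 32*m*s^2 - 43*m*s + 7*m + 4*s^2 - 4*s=56*m^3 + m^2*(69 - 88*s) + m*(32*s^2 - s - 81) - 20*s^2 + 35*s + 10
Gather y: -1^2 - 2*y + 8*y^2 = 8*y^2 - 2*y - 1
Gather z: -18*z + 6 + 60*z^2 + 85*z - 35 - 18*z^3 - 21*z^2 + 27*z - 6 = -18*z^3 + 39*z^2 + 94*z - 35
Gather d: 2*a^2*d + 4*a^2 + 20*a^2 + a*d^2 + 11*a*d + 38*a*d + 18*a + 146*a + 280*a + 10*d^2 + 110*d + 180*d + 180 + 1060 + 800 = 24*a^2 + 444*a + d^2*(a + 10) + d*(2*a^2 + 49*a + 290) + 2040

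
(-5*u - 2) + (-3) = -5*u - 5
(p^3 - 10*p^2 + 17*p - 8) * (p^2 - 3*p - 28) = p^5 - 13*p^4 + 19*p^3 + 221*p^2 - 452*p + 224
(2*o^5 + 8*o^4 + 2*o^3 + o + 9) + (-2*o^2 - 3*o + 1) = 2*o^5 + 8*o^4 + 2*o^3 - 2*o^2 - 2*o + 10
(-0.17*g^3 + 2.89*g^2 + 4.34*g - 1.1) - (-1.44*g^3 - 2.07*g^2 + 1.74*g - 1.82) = 1.27*g^3 + 4.96*g^2 + 2.6*g + 0.72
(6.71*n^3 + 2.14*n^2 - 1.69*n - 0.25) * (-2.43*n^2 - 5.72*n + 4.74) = -16.3053*n^5 - 43.5814*n^4 + 23.6713*n^3 + 20.4179*n^2 - 6.5806*n - 1.185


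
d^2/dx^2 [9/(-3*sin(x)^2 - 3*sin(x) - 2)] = 27*(12*sin(x)^4 + 9*sin(x)^3 - 23*sin(x)^2 - 20*sin(x) - 2)/(3*sin(x)^2 + 3*sin(x) + 2)^3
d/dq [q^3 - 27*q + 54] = 3*q^2 - 27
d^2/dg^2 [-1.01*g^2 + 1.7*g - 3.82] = -2.02000000000000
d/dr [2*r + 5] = 2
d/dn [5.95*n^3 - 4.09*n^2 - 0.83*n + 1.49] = 17.85*n^2 - 8.18*n - 0.83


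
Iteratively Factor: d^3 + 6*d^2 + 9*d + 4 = (d + 1)*(d^2 + 5*d + 4) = (d + 1)^2*(d + 4)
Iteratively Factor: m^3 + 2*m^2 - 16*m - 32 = (m + 4)*(m^2 - 2*m - 8) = (m + 2)*(m + 4)*(m - 4)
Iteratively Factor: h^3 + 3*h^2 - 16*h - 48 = (h + 4)*(h^2 - h - 12) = (h + 3)*(h + 4)*(h - 4)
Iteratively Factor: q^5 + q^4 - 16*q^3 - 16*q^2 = (q + 1)*(q^4 - 16*q^2) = q*(q + 1)*(q^3 - 16*q) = q^2*(q + 1)*(q^2 - 16) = q^2*(q + 1)*(q + 4)*(q - 4)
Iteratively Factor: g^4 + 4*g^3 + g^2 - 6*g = (g)*(g^3 + 4*g^2 + g - 6) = g*(g + 2)*(g^2 + 2*g - 3) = g*(g + 2)*(g + 3)*(g - 1)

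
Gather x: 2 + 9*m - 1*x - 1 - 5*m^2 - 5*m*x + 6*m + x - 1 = -5*m^2 - 5*m*x + 15*m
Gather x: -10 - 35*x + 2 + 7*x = -28*x - 8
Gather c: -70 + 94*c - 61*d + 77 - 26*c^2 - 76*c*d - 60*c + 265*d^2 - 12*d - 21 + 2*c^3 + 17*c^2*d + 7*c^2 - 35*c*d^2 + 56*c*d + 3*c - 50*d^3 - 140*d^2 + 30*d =2*c^3 + c^2*(17*d - 19) + c*(-35*d^2 - 20*d + 37) - 50*d^3 + 125*d^2 - 43*d - 14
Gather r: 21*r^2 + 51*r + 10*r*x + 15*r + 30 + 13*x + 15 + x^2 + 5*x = 21*r^2 + r*(10*x + 66) + x^2 + 18*x + 45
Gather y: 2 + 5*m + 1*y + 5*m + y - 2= 10*m + 2*y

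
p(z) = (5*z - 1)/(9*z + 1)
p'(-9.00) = 0.00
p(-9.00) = 0.58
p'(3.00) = 0.02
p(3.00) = 0.50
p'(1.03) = 0.13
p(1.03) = 0.40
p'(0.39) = 0.69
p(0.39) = 0.21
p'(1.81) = 0.05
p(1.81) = 0.47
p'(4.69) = 0.01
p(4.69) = 0.52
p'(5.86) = 0.00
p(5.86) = 0.53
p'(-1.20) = 0.15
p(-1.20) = 0.71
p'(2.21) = 0.03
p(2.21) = 0.48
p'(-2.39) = 0.03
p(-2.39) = 0.63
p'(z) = -9*(5*z - 1)/(9*z + 1)^2 + 5/(9*z + 1)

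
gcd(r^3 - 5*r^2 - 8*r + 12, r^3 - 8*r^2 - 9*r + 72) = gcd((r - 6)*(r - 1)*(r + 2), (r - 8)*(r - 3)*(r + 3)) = 1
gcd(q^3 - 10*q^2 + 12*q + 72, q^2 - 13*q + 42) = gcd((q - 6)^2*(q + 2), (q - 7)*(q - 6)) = q - 6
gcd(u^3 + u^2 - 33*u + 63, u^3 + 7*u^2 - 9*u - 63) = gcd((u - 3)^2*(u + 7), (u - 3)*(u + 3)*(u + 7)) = u^2 + 4*u - 21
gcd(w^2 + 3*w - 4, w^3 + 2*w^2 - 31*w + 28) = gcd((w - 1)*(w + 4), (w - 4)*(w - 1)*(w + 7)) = w - 1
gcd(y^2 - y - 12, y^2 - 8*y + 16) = y - 4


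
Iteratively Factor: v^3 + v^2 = (v)*(v^2 + v) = v*(v + 1)*(v)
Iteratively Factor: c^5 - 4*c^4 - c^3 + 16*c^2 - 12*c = (c - 1)*(c^4 - 3*c^3 - 4*c^2 + 12*c) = (c - 2)*(c - 1)*(c^3 - c^2 - 6*c) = (c - 2)*(c - 1)*(c + 2)*(c^2 - 3*c) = c*(c - 2)*(c - 1)*(c + 2)*(c - 3)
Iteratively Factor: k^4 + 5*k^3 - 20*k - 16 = (k + 4)*(k^3 + k^2 - 4*k - 4) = (k + 2)*(k + 4)*(k^2 - k - 2) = (k - 2)*(k + 2)*(k + 4)*(k + 1)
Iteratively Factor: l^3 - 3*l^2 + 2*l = (l)*(l^2 - 3*l + 2) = l*(l - 1)*(l - 2)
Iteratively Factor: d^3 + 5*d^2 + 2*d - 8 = (d + 4)*(d^2 + d - 2) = (d - 1)*(d + 4)*(d + 2)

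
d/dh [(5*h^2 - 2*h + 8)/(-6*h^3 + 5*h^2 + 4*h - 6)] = 2*(15*h^4 - 12*h^3 + 87*h^2 - 70*h - 10)/(36*h^6 - 60*h^5 - 23*h^4 + 112*h^3 - 44*h^2 - 48*h + 36)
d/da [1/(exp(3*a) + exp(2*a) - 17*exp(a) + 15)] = (-3*exp(2*a) - 2*exp(a) + 17)*exp(a)/(exp(3*a) + exp(2*a) - 17*exp(a) + 15)^2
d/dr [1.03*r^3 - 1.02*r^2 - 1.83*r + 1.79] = 3.09*r^2 - 2.04*r - 1.83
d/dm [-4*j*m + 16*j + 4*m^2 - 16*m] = -4*j + 8*m - 16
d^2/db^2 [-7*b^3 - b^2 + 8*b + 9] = -42*b - 2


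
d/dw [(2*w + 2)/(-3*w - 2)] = 2/(3*w + 2)^2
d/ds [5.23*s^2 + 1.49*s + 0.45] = 10.46*s + 1.49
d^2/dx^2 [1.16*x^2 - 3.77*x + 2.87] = 2.32000000000000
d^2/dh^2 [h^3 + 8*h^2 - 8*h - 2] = 6*h + 16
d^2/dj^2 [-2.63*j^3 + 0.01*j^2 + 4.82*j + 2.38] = 0.02 - 15.78*j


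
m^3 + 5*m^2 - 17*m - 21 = (m - 3)*(m + 1)*(m + 7)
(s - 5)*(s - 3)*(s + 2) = s^3 - 6*s^2 - s + 30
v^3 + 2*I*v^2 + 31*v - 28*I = (v - 4*I)*(v - I)*(v + 7*I)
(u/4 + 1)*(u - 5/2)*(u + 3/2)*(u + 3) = u^4/4 + 3*u^3/2 + 5*u^2/16 - 153*u/16 - 45/4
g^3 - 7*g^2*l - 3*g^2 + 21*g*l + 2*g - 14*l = (g - 2)*(g - 1)*(g - 7*l)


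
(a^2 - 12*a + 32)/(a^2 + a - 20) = (a - 8)/(a + 5)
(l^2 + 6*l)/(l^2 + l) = (l + 6)/(l + 1)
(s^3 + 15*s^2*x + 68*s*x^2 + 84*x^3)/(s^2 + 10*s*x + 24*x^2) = (s^2 + 9*s*x + 14*x^2)/(s + 4*x)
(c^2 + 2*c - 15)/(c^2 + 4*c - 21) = (c + 5)/(c + 7)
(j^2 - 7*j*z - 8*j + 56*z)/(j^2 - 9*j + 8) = (j - 7*z)/(j - 1)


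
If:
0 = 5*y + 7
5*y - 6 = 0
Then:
No Solution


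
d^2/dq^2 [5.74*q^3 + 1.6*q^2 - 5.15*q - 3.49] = 34.44*q + 3.2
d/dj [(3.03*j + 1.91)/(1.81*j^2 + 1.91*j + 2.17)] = (-5.4843*j^2 - 6.9142*j + 2.927)/(3.2761*j^4 + 6.9142*j^3 + 11.5035*j^2 + 8.2894*j + 4.7089)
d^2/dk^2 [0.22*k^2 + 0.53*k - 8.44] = 0.440000000000000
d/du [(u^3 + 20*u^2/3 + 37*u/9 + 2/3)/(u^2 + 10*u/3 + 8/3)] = (27*u^4 + 180*u^3 + 705*u^2 + 924*u + 236)/(3*(9*u^4 + 60*u^3 + 148*u^2 + 160*u + 64))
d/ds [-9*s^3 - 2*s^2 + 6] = s*(-27*s - 4)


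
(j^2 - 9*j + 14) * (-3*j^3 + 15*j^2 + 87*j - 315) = -3*j^5 + 42*j^4 - 90*j^3 - 888*j^2 + 4053*j - 4410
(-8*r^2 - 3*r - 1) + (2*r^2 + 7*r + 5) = -6*r^2 + 4*r + 4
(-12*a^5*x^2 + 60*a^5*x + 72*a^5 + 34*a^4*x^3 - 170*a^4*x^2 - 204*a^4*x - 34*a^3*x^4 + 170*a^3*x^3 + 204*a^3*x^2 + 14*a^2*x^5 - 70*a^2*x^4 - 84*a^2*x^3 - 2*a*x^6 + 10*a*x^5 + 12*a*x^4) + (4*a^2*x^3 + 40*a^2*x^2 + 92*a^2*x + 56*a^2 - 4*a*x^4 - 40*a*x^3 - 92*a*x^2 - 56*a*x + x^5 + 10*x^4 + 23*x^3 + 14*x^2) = -12*a^5*x^2 + 60*a^5*x + 72*a^5 + 34*a^4*x^3 - 170*a^4*x^2 - 204*a^4*x - 34*a^3*x^4 + 170*a^3*x^3 + 204*a^3*x^2 + 14*a^2*x^5 - 70*a^2*x^4 - 80*a^2*x^3 + 40*a^2*x^2 + 92*a^2*x + 56*a^2 - 2*a*x^6 + 10*a*x^5 + 8*a*x^4 - 40*a*x^3 - 92*a*x^2 - 56*a*x + x^5 + 10*x^4 + 23*x^3 + 14*x^2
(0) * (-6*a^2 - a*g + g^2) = 0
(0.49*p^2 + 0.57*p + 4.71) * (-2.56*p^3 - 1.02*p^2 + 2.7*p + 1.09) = -1.2544*p^5 - 1.959*p^4 - 11.316*p^3 - 2.7311*p^2 + 13.3383*p + 5.1339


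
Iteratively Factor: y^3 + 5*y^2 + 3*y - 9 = (y + 3)*(y^2 + 2*y - 3) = (y + 3)^2*(y - 1)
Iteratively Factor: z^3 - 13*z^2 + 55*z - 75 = (z - 3)*(z^2 - 10*z + 25) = (z - 5)*(z - 3)*(z - 5)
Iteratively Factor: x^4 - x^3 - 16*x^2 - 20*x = (x + 2)*(x^3 - 3*x^2 - 10*x) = (x + 2)^2*(x^2 - 5*x) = x*(x + 2)^2*(x - 5)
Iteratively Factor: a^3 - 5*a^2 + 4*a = (a - 4)*(a^2 - a) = a*(a - 4)*(a - 1)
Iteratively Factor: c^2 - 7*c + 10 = (c - 2)*(c - 5)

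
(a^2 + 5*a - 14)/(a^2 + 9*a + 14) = (a - 2)/(a + 2)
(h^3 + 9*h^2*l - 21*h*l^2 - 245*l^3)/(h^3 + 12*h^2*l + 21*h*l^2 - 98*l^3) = (h - 5*l)/(h - 2*l)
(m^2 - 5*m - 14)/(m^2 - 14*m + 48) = (m^2 - 5*m - 14)/(m^2 - 14*m + 48)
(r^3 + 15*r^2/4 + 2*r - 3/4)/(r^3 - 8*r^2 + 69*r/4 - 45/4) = (4*r^3 + 15*r^2 + 8*r - 3)/(4*r^3 - 32*r^2 + 69*r - 45)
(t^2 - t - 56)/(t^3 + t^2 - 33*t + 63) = (t - 8)/(t^2 - 6*t + 9)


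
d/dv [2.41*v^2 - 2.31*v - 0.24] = 4.82*v - 2.31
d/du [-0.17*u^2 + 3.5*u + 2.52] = 3.5 - 0.34*u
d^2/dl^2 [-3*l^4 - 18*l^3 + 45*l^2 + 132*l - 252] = -36*l^2 - 108*l + 90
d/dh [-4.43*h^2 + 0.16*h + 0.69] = 0.16 - 8.86*h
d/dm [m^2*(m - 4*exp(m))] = m*(-4*m*exp(m) + 3*m - 8*exp(m))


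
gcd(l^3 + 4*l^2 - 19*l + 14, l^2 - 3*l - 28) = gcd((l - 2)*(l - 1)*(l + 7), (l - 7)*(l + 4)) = 1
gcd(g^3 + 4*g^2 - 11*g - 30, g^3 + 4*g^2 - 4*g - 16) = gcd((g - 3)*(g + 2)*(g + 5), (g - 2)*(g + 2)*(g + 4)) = g + 2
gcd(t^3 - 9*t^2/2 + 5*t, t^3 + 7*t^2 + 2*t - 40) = t - 2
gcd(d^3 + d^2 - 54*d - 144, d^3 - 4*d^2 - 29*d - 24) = d^2 - 5*d - 24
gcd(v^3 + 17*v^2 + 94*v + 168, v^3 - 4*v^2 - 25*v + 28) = v + 4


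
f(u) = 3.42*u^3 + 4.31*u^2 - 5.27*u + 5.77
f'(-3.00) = 61.21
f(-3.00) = -31.97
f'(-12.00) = 1368.73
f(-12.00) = -5220.11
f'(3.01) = 113.63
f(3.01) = 122.22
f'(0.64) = 4.45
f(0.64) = 5.06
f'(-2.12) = 22.57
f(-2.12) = 3.73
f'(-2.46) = 35.61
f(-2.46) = -6.10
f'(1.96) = 51.04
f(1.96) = 37.75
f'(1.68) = 38.17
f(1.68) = 25.30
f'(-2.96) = 59.11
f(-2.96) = -29.56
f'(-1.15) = -1.61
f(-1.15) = 12.33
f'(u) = 10.26*u^2 + 8.62*u - 5.27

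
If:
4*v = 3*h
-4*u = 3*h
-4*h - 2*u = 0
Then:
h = 0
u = 0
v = 0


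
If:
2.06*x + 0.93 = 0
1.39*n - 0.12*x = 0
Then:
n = -0.04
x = -0.45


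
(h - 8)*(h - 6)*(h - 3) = h^3 - 17*h^2 + 90*h - 144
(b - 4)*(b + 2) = b^2 - 2*b - 8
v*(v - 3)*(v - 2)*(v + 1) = v^4 - 4*v^3 + v^2 + 6*v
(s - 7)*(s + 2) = s^2 - 5*s - 14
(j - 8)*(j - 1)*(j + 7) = j^3 - 2*j^2 - 55*j + 56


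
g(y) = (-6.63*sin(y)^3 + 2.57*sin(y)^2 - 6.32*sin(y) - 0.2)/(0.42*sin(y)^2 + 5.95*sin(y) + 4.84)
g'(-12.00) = -0.65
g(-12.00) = -0.48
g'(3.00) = 0.85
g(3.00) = -0.19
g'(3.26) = 1.93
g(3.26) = 0.14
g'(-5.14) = -0.49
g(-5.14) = -0.83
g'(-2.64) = 10.36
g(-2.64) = 2.01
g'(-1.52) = -6.17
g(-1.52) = -22.36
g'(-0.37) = -5.58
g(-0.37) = 1.00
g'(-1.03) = -13595.84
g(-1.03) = 236.30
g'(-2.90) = 3.18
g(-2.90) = 0.45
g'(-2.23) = 231.72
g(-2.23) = 24.25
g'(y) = (-0.84*sin(y)*cos(y) - 5.95*cos(y))*(-6.63*sin(y)^3 + 2.57*sin(y)^2 - 6.32*sin(y) - 0.2)/(0.42*sin(y)^2 + 5.95*sin(y) + 4.84)^2 + (-19.89*sin(y)^2*cos(y) + 5.14*sin(y)*cos(y) - 6.32*cos(y))/(0.42*sin(y)^2 + 5.95*sin(y) + 4.84)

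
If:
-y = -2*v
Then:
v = y/2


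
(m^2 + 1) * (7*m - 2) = 7*m^3 - 2*m^2 + 7*m - 2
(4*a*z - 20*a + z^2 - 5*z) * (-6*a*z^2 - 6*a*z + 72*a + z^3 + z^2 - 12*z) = -24*a^2*z^3 + 96*a^2*z^2 + 408*a^2*z - 1440*a^2 - 2*a*z^4 + 8*a*z^3 + 34*a*z^2 - 120*a*z + z^5 - 4*z^4 - 17*z^3 + 60*z^2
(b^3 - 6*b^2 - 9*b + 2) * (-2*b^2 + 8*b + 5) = -2*b^5 + 20*b^4 - 25*b^3 - 106*b^2 - 29*b + 10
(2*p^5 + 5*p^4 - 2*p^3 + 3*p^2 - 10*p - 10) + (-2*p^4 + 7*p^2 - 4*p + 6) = 2*p^5 + 3*p^4 - 2*p^3 + 10*p^2 - 14*p - 4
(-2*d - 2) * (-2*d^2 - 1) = 4*d^3 + 4*d^2 + 2*d + 2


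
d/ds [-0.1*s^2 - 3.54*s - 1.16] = -0.2*s - 3.54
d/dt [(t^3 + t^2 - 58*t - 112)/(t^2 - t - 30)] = (t^4 - 2*t^3 - 33*t^2 + 164*t + 1628)/(t^4 - 2*t^3 - 59*t^2 + 60*t + 900)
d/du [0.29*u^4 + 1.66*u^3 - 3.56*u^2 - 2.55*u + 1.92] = 1.16*u^3 + 4.98*u^2 - 7.12*u - 2.55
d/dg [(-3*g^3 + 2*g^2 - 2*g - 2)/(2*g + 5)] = (-12*g^3 - 41*g^2 + 20*g - 6)/(4*g^2 + 20*g + 25)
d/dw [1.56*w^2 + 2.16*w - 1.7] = 3.12*w + 2.16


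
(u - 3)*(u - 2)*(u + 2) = u^3 - 3*u^2 - 4*u + 12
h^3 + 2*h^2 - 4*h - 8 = (h - 2)*(h + 2)^2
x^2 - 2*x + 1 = (x - 1)^2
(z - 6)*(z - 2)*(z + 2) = z^3 - 6*z^2 - 4*z + 24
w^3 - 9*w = w*(w - 3)*(w + 3)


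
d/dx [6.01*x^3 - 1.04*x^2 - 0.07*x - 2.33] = 18.03*x^2 - 2.08*x - 0.07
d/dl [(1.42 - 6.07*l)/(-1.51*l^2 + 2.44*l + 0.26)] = (-9.1657*l^2 + 4.2884*l - 5.043)/(2.2801*l^4 - 7.3688*l^3 + 5.1684*l^2 + 1.2688*l + 0.0676)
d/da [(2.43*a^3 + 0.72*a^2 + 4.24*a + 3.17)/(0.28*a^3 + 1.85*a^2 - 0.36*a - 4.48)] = (4.2939*a^4 - 4.124*a^3 - 43.4252*a^2 - 18.1802*a - 17.854)/(0.0784*a^6 + 1.036*a^5 + 3.2209*a^4 - 3.8408*a^3 - 16.4464*a^2 + 3.2256*a + 20.0704)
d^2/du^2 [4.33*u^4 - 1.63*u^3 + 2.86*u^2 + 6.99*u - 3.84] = 51.96*u^2 - 9.78*u + 5.72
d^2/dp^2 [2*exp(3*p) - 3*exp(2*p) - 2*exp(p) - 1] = (18*exp(2*p) - 12*exp(p) - 2)*exp(p)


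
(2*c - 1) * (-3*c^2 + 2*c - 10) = -6*c^3 + 7*c^2 - 22*c + 10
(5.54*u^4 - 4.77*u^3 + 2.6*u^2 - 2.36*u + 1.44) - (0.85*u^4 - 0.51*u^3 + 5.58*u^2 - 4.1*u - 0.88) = 4.69*u^4 - 4.26*u^3 - 2.98*u^2 + 1.74*u + 2.32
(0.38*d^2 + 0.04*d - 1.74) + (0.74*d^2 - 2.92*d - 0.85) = 1.12*d^2 - 2.88*d - 2.59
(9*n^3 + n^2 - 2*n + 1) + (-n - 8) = 9*n^3 + n^2 - 3*n - 7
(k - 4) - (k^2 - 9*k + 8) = -k^2 + 10*k - 12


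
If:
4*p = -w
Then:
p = -w/4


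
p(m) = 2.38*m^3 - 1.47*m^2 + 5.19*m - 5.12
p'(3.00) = 60.63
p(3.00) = 61.48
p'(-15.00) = 1655.79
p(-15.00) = -8446.22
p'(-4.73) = 178.84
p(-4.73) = -314.42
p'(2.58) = 45.13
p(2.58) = 39.36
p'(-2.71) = 65.59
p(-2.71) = -77.35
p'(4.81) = 156.24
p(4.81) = 250.69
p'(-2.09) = 42.52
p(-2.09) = -44.12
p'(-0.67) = 10.36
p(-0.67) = -9.97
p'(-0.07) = 5.43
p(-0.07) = -5.49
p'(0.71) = 6.70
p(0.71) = -1.32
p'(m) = 7.14*m^2 - 2.94*m + 5.19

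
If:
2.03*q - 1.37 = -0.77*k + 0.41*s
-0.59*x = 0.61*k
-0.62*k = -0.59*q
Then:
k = -0.967213114754098*x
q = -1.01639344262295*x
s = -6.84886045581767*x - 3.34146341463415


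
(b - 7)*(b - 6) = b^2 - 13*b + 42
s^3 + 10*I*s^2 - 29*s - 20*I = (s + I)*(s + 4*I)*(s + 5*I)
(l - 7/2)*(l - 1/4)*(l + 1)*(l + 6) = l^4 + 13*l^3/4 - 155*l^2/8 - 131*l/8 + 21/4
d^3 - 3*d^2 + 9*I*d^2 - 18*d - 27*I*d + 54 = (d - 3)*(d + 3*I)*(d + 6*I)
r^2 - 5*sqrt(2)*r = r*(r - 5*sqrt(2))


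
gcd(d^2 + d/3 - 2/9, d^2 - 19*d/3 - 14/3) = d + 2/3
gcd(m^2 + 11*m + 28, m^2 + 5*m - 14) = m + 7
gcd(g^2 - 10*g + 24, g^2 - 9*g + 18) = g - 6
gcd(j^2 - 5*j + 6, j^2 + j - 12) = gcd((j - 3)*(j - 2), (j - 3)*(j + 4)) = j - 3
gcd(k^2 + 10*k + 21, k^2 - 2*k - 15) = k + 3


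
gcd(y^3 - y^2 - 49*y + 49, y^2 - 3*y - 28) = y - 7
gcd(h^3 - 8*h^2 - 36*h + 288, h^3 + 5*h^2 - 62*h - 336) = h^2 - 2*h - 48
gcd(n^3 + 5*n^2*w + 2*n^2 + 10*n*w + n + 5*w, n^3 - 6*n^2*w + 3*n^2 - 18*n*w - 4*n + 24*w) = 1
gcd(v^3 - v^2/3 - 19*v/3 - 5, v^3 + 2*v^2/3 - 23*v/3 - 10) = v^2 - 4*v/3 - 5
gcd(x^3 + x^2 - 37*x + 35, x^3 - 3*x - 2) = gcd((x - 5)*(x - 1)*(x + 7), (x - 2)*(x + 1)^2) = 1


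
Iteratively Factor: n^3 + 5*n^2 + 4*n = (n + 1)*(n^2 + 4*n) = (n + 1)*(n + 4)*(n)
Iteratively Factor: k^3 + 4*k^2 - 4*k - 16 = (k + 2)*(k^2 + 2*k - 8) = (k + 2)*(k + 4)*(k - 2)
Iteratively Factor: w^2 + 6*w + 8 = (w + 2)*(w + 4)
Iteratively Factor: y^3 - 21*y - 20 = (y - 5)*(y^2 + 5*y + 4) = (y - 5)*(y + 1)*(y + 4)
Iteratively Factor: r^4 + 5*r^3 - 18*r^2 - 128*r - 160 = (r - 5)*(r^3 + 10*r^2 + 32*r + 32) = (r - 5)*(r + 2)*(r^2 + 8*r + 16) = (r - 5)*(r + 2)*(r + 4)*(r + 4)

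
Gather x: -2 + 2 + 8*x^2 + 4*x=8*x^2 + 4*x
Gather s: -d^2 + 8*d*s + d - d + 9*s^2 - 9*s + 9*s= -d^2 + 8*d*s + 9*s^2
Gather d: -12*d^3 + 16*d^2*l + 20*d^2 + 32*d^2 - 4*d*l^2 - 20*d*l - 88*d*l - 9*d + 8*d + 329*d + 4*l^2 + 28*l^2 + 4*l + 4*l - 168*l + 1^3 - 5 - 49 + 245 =-12*d^3 + d^2*(16*l + 52) + d*(-4*l^2 - 108*l + 328) + 32*l^2 - 160*l + 192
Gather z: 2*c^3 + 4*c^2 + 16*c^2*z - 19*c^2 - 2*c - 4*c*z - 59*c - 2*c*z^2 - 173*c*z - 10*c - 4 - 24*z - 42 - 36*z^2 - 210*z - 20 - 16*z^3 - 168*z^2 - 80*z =2*c^3 - 15*c^2 - 71*c - 16*z^3 + z^2*(-2*c - 204) + z*(16*c^2 - 177*c - 314) - 66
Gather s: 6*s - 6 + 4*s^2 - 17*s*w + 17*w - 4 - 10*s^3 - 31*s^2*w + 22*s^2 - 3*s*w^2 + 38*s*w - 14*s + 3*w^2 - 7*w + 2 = -10*s^3 + s^2*(26 - 31*w) + s*(-3*w^2 + 21*w - 8) + 3*w^2 + 10*w - 8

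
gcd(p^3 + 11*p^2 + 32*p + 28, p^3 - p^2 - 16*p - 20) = p^2 + 4*p + 4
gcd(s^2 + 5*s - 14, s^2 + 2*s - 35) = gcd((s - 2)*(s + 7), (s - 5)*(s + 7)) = s + 7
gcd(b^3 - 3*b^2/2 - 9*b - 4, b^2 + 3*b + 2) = b + 2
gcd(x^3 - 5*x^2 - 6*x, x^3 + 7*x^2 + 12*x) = x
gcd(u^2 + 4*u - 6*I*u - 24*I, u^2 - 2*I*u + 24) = u - 6*I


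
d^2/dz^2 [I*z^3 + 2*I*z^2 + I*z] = I*(6*z + 4)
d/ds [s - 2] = 1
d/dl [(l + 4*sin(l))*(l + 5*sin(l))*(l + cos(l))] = -(l + 4*sin(l))*(l + 5*sin(l))*(sin(l) - 1) + (l + 4*sin(l))*(l + cos(l))*(5*cos(l) + 1) + (l + 5*sin(l))*(l + cos(l))*(4*cos(l) + 1)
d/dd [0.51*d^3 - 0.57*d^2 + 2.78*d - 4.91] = 1.53*d^2 - 1.14*d + 2.78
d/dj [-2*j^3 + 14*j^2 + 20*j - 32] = -6*j^2 + 28*j + 20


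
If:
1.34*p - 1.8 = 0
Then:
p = 1.34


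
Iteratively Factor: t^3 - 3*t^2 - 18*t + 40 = (t + 4)*(t^2 - 7*t + 10) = (t - 2)*(t + 4)*(t - 5)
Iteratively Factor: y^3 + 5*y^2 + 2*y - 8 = (y + 2)*(y^2 + 3*y - 4) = (y + 2)*(y + 4)*(y - 1)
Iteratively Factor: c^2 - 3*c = (c - 3)*(c)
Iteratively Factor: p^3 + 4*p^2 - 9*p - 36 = (p + 3)*(p^2 + p - 12) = (p - 3)*(p + 3)*(p + 4)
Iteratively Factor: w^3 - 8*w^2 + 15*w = (w - 3)*(w^2 - 5*w) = w*(w - 3)*(w - 5)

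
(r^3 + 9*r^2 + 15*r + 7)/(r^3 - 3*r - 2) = (r + 7)/(r - 2)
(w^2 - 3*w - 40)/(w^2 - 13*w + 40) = (w + 5)/(w - 5)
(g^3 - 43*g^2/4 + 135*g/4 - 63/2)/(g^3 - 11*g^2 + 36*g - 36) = (g - 7/4)/(g - 2)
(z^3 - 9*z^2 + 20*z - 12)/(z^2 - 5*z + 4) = (z^2 - 8*z + 12)/(z - 4)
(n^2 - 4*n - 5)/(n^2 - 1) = (n - 5)/(n - 1)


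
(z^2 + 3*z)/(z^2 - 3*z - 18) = z/(z - 6)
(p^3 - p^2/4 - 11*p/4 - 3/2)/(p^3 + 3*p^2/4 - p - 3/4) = (p - 2)/(p - 1)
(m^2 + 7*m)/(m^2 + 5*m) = (m + 7)/(m + 5)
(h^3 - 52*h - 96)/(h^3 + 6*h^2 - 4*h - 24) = (h - 8)/(h - 2)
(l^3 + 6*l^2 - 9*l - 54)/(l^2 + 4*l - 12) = (l^2 - 9)/(l - 2)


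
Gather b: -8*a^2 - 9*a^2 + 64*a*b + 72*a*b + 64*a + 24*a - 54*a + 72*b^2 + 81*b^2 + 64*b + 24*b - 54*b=-17*a^2 + 34*a + 153*b^2 + b*(136*a + 34)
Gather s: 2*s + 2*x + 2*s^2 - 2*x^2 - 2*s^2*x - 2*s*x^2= s^2*(2 - 2*x) + s*(2 - 2*x^2) - 2*x^2 + 2*x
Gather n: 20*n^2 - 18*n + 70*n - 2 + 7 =20*n^2 + 52*n + 5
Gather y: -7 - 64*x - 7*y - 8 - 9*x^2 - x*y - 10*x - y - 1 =-9*x^2 - 74*x + y*(-x - 8) - 16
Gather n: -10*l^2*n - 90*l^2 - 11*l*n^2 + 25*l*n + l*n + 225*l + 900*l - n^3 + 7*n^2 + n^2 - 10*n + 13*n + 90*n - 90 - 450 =-90*l^2 + 1125*l - n^3 + n^2*(8 - 11*l) + n*(-10*l^2 + 26*l + 93) - 540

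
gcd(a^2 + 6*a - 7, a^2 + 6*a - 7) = a^2 + 6*a - 7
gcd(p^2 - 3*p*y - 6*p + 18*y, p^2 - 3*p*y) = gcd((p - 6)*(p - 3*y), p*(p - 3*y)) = -p + 3*y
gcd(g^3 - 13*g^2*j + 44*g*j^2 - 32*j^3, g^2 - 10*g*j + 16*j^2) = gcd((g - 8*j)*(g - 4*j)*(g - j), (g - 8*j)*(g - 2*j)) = g - 8*j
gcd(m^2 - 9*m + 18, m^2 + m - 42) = m - 6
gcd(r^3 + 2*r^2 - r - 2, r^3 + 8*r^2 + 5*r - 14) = r^2 + r - 2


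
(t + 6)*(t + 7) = t^2 + 13*t + 42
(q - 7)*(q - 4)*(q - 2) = q^3 - 13*q^2 + 50*q - 56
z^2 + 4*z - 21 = (z - 3)*(z + 7)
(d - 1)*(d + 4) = d^2 + 3*d - 4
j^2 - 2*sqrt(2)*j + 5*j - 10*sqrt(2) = (j + 5)*(j - 2*sqrt(2))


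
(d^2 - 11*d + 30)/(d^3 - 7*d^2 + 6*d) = (d - 5)/(d*(d - 1))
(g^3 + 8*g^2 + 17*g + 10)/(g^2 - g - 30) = (g^2 + 3*g + 2)/(g - 6)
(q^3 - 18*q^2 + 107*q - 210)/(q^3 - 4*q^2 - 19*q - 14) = (q^2 - 11*q + 30)/(q^2 + 3*q + 2)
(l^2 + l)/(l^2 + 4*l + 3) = l/(l + 3)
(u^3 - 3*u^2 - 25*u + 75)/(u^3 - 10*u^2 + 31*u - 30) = (u + 5)/(u - 2)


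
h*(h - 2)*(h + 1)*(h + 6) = h^4 + 5*h^3 - 8*h^2 - 12*h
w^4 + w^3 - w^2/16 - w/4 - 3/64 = (w - 1/2)*(w + 1/4)*(w + 1/2)*(w + 3/4)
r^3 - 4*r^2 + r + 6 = (r - 3)*(r - 2)*(r + 1)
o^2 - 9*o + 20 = (o - 5)*(o - 4)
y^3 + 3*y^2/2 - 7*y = y*(y - 2)*(y + 7/2)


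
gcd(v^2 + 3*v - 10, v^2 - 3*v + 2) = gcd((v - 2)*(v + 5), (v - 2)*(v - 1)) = v - 2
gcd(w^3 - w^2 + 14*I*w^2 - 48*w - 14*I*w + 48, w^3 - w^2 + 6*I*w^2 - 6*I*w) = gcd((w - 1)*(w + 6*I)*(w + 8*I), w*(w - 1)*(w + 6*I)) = w^2 + w*(-1 + 6*I) - 6*I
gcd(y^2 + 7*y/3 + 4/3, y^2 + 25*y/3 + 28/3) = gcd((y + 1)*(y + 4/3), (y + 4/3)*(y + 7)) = y + 4/3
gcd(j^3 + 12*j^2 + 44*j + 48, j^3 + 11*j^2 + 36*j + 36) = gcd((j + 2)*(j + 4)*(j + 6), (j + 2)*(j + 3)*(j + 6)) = j^2 + 8*j + 12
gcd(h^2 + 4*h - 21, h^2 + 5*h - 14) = h + 7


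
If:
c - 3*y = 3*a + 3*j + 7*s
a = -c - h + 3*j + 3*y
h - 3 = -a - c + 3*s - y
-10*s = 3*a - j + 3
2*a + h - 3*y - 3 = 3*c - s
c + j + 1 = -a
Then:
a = 12/31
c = -32/31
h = 50/31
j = -11/31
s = -14/31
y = 21/31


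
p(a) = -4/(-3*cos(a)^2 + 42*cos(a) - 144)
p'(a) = -4*(-6*sin(a)*cos(a) + 42*sin(a))/(-3*cos(a)^2 + 42*cos(a) - 144)^2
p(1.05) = 0.03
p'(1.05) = -0.01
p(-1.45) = 0.03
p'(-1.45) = 0.01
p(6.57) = 0.04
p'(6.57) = -0.00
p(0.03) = 0.04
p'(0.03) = -0.00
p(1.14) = 0.03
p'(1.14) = -0.01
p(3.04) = 0.02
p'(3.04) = -0.00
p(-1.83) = 0.03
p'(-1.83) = 0.01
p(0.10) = 0.04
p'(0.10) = -0.00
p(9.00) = 0.02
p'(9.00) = 0.00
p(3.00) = 0.02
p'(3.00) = 0.00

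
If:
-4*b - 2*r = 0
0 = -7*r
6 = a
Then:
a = 6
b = 0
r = 0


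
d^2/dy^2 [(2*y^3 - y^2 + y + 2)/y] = 4 + 4/y^3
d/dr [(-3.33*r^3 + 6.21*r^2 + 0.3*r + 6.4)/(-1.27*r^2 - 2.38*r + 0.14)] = (4.2291*r^4 + 15.8508*r^3 - 15.7974*r^2 + 17.9948*r + 15.274)/(1.6129*r^4 + 6.0452*r^3 + 5.3088*r^2 - 0.6664*r + 0.0196)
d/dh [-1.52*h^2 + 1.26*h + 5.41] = 1.26 - 3.04*h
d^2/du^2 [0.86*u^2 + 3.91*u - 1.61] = 1.72000000000000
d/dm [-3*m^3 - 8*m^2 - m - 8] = -9*m^2 - 16*m - 1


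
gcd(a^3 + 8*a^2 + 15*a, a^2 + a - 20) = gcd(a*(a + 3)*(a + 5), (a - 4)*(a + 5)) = a + 5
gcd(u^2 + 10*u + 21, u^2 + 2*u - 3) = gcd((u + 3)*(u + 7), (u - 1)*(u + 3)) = u + 3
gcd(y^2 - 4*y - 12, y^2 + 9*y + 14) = y + 2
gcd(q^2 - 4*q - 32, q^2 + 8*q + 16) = q + 4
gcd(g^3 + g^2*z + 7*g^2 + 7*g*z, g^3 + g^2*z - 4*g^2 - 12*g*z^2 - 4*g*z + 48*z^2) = 1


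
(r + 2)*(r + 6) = r^2 + 8*r + 12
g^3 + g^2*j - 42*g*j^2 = g*(g - 6*j)*(g + 7*j)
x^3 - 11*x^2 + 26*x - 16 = (x - 8)*(x - 2)*(x - 1)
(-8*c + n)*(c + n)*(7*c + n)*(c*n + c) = -56*c^4*n - 56*c^4 - 57*c^3*n^2 - 57*c^3*n + c*n^4 + c*n^3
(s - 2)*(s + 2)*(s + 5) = s^3 + 5*s^2 - 4*s - 20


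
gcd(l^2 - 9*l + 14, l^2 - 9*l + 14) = l^2 - 9*l + 14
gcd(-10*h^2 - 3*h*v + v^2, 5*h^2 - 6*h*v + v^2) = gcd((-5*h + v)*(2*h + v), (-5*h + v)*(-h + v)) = -5*h + v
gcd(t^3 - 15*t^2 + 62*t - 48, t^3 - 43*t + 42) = t^2 - 7*t + 6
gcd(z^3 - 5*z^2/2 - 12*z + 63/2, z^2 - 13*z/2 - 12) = 1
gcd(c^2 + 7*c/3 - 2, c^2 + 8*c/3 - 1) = c + 3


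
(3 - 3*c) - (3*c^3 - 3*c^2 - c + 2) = -3*c^3 + 3*c^2 - 2*c + 1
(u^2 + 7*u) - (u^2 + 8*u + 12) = -u - 12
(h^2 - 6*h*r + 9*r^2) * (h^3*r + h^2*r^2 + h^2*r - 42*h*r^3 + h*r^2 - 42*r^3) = h^5*r - 5*h^4*r^2 + h^4*r - 39*h^3*r^3 - 5*h^3*r^2 + 261*h^2*r^4 - 39*h^2*r^3 - 378*h*r^5 + 261*h*r^4 - 378*r^5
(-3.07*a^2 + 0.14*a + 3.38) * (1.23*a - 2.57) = -3.7761*a^3 + 8.0621*a^2 + 3.7976*a - 8.6866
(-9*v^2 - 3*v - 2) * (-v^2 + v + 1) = 9*v^4 - 6*v^3 - 10*v^2 - 5*v - 2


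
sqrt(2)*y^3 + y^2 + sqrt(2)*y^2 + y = y*(y + 1)*(sqrt(2)*y + 1)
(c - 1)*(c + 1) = c^2 - 1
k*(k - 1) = k^2 - k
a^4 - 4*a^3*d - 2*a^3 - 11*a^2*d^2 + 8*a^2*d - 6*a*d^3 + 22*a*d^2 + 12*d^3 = (a - 2)*(a - 6*d)*(a + d)^2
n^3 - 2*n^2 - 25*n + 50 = (n - 5)*(n - 2)*(n + 5)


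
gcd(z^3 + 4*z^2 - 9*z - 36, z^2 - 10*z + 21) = z - 3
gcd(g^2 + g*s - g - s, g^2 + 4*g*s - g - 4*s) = g - 1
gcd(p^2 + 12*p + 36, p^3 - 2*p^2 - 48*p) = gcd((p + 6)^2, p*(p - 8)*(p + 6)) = p + 6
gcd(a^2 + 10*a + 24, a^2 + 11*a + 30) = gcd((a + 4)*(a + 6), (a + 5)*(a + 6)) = a + 6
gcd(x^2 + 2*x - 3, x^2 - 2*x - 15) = x + 3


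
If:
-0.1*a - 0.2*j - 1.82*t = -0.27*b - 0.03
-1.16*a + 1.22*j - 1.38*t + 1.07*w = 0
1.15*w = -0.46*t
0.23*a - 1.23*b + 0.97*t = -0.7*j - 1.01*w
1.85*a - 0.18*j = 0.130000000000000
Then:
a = 0.08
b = 0.07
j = 0.09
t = 0.01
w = -0.01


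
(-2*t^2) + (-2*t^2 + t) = -4*t^2 + t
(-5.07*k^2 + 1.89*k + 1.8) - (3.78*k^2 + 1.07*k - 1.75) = -8.85*k^2 + 0.82*k + 3.55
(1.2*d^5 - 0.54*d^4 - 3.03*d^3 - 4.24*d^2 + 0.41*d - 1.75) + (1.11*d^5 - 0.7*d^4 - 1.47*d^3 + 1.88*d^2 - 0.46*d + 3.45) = 2.31*d^5 - 1.24*d^4 - 4.5*d^3 - 2.36*d^2 - 0.05*d + 1.7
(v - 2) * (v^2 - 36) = v^3 - 2*v^2 - 36*v + 72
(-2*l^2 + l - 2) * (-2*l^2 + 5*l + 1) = 4*l^4 - 12*l^3 + 7*l^2 - 9*l - 2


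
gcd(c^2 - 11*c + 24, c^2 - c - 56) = c - 8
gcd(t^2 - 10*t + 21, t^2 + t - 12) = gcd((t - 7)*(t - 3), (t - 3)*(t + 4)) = t - 3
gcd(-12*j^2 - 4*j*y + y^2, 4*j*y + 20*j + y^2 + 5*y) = 1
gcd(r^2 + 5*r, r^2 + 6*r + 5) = r + 5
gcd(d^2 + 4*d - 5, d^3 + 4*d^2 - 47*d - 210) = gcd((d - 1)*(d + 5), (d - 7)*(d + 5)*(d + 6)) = d + 5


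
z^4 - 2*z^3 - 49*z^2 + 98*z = z*(z - 7)*(z - 2)*(z + 7)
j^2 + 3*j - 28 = (j - 4)*(j + 7)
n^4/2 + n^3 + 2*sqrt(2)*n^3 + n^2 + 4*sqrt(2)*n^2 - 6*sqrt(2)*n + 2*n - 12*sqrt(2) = (n/2 + 1)*(n - sqrt(2))*(n + 2*sqrt(2))*(n + 3*sqrt(2))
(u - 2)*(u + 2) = u^2 - 4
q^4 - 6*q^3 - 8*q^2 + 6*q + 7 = (q - 7)*(q - 1)*(q + 1)^2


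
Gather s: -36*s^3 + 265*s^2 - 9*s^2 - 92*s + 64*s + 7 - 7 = -36*s^3 + 256*s^2 - 28*s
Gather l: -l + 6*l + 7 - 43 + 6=5*l - 30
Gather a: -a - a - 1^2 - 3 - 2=-2*a - 6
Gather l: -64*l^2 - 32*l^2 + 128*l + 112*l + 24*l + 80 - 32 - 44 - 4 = -96*l^2 + 264*l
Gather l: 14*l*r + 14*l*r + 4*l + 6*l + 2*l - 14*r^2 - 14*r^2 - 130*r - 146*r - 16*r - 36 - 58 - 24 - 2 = l*(28*r + 12) - 28*r^2 - 292*r - 120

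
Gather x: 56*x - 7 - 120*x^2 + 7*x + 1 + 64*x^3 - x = 64*x^3 - 120*x^2 + 62*x - 6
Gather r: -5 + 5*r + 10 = 5*r + 5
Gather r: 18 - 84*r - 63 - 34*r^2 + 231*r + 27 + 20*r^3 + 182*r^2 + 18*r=20*r^3 + 148*r^2 + 165*r - 18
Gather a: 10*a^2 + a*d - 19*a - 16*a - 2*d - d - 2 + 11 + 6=10*a^2 + a*(d - 35) - 3*d + 15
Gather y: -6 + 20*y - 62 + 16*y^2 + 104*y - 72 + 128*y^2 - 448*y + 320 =144*y^2 - 324*y + 180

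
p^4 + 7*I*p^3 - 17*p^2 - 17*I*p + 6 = (p + I)^2*(p + 2*I)*(p + 3*I)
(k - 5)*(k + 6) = k^2 + k - 30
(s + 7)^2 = s^2 + 14*s + 49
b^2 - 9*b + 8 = (b - 8)*(b - 1)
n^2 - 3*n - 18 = (n - 6)*(n + 3)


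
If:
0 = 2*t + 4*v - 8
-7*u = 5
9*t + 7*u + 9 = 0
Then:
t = -4/9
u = -5/7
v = 20/9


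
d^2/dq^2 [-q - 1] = 0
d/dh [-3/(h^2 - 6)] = 6*h/(h^2 - 6)^2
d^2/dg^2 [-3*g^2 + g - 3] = -6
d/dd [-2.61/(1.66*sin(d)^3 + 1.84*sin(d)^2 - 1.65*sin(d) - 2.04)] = (12.9978*sin(d)^2 + 9.6048*sin(d) - 4.3065)*cos(d)/(1.66*sin(d)^3 + 1.84*sin(d)^2 - 1.65*sin(d) - 2.04)^2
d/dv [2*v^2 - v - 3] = 4*v - 1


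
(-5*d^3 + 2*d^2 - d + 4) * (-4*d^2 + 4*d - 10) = 20*d^5 - 28*d^4 + 62*d^3 - 40*d^2 + 26*d - 40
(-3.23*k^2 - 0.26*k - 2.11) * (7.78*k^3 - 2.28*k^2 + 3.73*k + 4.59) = -25.1294*k^5 + 5.3416*k^4 - 27.8709*k^3 - 10.9847*k^2 - 9.0637*k - 9.6849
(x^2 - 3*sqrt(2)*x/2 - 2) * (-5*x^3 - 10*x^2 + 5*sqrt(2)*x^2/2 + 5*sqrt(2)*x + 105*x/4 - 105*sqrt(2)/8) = -5*x^5 - 10*x^4 + 10*sqrt(2)*x^4 + 20*sqrt(2)*x^3 + 115*x^3/4 - 115*sqrt(2)*x^2/2 + 5*x^2 - 10*sqrt(2)*x - 105*x/8 + 105*sqrt(2)/4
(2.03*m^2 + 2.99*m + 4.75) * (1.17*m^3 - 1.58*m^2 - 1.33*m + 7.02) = 2.3751*m^5 + 0.2909*m^4 - 1.8666*m^3 + 2.7689*m^2 + 14.6723*m + 33.345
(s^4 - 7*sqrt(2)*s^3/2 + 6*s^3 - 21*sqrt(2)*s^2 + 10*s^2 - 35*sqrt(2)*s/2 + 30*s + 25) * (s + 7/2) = s^5 - 7*sqrt(2)*s^4/2 + 19*s^4/2 - 133*sqrt(2)*s^3/4 + 31*s^3 - 91*sqrt(2)*s^2 + 65*s^2 - 245*sqrt(2)*s/4 + 130*s + 175/2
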